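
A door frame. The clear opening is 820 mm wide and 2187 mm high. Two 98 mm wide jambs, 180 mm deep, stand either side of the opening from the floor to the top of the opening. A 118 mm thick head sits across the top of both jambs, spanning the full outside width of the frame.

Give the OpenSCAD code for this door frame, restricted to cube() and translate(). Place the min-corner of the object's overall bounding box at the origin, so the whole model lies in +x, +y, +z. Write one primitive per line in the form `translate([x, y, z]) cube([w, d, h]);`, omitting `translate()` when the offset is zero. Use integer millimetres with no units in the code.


cube([98, 180, 2187]);
translate([918, 0, 0]) cube([98, 180, 2187]);
translate([0, 0, 2187]) cube([1016, 180, 118]);


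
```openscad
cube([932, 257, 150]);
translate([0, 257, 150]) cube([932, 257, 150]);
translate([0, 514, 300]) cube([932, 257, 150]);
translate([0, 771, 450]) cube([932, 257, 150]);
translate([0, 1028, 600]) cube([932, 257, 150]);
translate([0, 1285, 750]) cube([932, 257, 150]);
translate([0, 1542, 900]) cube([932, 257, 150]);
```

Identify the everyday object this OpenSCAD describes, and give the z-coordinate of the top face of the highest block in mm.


A staircase. The total rise is 1050 mm.

7 identical blocks, each offset up and back from the previous — a staircase. Each step is 150 mm tall and there are 7 of them, so the total rise is 7 × 150 = 1050 mm.


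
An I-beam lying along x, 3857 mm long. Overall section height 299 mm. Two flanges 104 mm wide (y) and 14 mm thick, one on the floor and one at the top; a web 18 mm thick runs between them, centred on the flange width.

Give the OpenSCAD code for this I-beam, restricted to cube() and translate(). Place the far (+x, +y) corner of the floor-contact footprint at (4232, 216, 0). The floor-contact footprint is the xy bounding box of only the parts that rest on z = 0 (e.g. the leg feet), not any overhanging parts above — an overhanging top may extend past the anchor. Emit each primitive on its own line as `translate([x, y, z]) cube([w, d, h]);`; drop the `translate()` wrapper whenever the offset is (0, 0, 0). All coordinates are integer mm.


translate([375, 112, 0]) cube([3857, 104, 14]);
translate([375, 155, 14]) cube([3857, 18, 271]);
translate([375, 112, 285]) cube([3857, 104, 14]);


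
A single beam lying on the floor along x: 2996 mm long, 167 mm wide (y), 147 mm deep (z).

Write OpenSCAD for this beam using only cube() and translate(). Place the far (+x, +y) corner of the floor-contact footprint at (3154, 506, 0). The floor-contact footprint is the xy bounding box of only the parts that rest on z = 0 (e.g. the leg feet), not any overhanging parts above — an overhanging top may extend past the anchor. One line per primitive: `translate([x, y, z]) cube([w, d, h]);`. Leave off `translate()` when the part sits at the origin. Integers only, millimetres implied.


translate([158, 339, 0]) cube([2996, 167, 147]);


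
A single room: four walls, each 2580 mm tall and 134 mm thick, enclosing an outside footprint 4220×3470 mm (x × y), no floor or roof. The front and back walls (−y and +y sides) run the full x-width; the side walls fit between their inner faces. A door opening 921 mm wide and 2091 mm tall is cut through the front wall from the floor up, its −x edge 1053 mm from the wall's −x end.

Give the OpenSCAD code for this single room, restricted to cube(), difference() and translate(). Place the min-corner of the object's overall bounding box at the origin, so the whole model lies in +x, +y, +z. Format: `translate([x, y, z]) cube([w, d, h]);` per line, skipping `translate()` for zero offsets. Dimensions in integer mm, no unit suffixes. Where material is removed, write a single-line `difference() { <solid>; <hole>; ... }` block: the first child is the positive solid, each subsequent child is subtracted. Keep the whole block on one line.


difference() { cube([4220, 134, 2580]); translate([1053, 0, 0]) cube([921, 134, 2091]); }
translate([0, 3336, 0]) cube([4220, 134, 2580]);
translate([0, 134, 0]) cube([134, 3202, 2580]);
translate([4086, 134, 0]) cube([134, 3202, 2580]);


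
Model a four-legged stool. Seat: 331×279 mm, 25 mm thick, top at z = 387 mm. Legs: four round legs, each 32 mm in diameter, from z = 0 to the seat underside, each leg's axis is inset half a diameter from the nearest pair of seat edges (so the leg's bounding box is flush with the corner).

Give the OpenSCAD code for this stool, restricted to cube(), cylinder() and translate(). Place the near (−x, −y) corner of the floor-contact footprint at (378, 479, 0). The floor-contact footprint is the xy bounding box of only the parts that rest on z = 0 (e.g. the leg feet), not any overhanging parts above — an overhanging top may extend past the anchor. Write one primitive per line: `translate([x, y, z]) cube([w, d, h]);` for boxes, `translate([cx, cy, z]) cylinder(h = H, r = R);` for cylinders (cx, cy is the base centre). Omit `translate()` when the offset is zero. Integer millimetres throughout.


translate([378, 479, 362]) cube([331, 279, 25]);
translate([394, 495, 0]) cylinder(h = 362, r = 16);
translate([693, 495, 0]) cylinder(h = 362, r = 16);
translate([394, 742, 0]) cylinder(h = 362, r = 16);
translate([693, 742, 0]) cylinder(h = 362, r = 16);


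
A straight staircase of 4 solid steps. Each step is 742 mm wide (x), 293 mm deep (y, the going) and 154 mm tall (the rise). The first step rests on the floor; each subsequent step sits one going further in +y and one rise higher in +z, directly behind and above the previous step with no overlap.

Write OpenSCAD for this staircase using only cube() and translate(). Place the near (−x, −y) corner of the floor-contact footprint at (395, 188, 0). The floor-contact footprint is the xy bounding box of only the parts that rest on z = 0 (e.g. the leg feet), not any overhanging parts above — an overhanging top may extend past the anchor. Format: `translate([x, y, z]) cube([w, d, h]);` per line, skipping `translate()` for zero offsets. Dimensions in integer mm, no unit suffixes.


translate([395, 188, 0]) cube([742, 293, 154]);
translate([395, 481, 154]) cube([742, 293, 154]);
translate([395, 774, 308]) cube([742, 293, 154]);
translate([395, 1067, 462]) cube([742, 293, 154]);


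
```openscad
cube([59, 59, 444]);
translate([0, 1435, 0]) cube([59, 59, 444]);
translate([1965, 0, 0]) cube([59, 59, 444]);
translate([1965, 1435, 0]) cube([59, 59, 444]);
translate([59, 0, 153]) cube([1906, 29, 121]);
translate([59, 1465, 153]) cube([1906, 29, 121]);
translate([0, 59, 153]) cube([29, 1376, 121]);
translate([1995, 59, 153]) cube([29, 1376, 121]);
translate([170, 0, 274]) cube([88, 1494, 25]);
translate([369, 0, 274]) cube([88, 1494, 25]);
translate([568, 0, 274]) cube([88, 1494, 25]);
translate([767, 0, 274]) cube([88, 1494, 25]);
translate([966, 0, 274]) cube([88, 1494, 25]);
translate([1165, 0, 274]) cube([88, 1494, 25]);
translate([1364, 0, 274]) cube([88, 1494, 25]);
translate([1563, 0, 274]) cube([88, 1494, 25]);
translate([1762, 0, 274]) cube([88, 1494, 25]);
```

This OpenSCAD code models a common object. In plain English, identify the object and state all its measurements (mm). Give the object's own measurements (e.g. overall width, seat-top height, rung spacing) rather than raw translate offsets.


A bed frame 2024 mm long (x) by 1494 mm wide (y). Four 59×59 mm corner posts, 444 mm tall, at the corners of the footprint. Four rails of 29 mm thickness and 121 mm height run between adjacent posts with their undersides at z = 153 mm, their outer faces flush with the outside of the frame (the two x-running rails run between the posts' inner faces; the two y-running rails run between the posts' inner faces). 9 slats, each 88 mm wide (x) and 25 mm thick, lie across the top of the two x-running rails, running the full 1494 mm width of the frame in y; along x they sit between the end posts with a 111 mm gap after the −x posts and between neighbouring slats, leaving 115 mm before the +x posts.


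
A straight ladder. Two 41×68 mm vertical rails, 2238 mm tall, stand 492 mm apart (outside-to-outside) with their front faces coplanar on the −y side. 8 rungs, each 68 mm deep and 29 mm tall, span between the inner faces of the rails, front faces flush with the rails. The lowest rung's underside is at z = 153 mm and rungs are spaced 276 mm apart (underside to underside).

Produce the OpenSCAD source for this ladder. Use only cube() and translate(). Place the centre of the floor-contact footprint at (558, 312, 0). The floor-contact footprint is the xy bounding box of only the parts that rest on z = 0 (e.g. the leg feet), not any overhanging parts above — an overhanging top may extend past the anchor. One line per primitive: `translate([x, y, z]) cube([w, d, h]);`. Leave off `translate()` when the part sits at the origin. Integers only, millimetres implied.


translate([312, 278, 0]) cube([41, 68, 2238]);
translate([763, 278, 0]) cube([41, 68, 2238]);
translate([353, 278, 153]) cube([410, 68, 29]);
translate([353, 278, 429]) cube([410, 68, 29]);
translate([353, 278, 705]) cube([410, 68, 29]);
translate([353, 278, 981]) cube([410, 68, 29]);
translate([353, 278, 1257]) cube([410, 68, 29]);
translate([353, 278, 1533]) cube([410, 68, 29]);
translate([353, 278, 1809]) cube([410, 68, 29]);
translate([353, 278, 2085]) cube([410, 68, 29]);


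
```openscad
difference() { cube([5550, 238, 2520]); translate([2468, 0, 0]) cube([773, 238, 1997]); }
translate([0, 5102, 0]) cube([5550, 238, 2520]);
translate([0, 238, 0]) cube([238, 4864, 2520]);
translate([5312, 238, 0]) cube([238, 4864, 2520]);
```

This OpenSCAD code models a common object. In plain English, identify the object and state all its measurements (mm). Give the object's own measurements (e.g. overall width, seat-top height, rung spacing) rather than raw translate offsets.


A single room: four walls, each 2520 mm tall and 238 mm thick, enclosing an outside footprint 5550×5340 mm (x × y), no floor or roof. The front and back walls (−y and +y sides) run the full x-width; the side walls fit between their inner faces. A door opening 773 mm wide and 1997 mm tall is cut through the front wall from the floor up, its −x edge 2468 mm from the wall's −x end.


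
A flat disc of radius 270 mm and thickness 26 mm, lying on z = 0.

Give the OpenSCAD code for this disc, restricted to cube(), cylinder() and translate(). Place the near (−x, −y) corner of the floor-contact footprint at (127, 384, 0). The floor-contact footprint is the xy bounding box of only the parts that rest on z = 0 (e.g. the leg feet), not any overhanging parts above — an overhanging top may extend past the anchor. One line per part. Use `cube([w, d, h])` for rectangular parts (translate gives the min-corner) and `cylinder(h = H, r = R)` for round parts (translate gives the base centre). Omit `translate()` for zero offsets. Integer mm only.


translate([397, 654, 0]) cylinder(h = 26, r = 270);


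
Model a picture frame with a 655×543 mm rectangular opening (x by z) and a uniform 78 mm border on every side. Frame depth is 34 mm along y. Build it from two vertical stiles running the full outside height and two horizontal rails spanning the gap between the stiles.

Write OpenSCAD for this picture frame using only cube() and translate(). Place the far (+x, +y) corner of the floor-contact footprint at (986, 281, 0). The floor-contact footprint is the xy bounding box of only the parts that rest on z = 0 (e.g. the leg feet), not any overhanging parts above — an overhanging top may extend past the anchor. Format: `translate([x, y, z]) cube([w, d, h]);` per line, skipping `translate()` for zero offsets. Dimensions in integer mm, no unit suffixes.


translate([175, 247, 0]) cube([78, 34, 699]);
translate([908, 247, 0]) cube([78, 34, 699]);
translate([253, 247, 0]) cube([655, 34, 78]);
translate([253, 247, 621]) cube([655, 34, 78]);


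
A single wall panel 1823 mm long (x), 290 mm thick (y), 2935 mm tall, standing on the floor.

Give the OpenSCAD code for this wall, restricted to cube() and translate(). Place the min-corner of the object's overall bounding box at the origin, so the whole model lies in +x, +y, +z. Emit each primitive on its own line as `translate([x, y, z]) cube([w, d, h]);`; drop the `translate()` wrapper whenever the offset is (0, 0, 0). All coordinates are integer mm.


cube([1823, 290, 2935]);


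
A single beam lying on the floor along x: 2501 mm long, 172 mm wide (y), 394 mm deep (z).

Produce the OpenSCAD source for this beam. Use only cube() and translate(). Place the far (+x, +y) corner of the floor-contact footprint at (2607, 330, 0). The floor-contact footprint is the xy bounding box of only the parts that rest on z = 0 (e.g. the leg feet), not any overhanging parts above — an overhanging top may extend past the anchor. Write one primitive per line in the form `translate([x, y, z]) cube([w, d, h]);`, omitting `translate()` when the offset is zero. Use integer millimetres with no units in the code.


translate([106, 158, 0]) cube([2501, 172, 394]);


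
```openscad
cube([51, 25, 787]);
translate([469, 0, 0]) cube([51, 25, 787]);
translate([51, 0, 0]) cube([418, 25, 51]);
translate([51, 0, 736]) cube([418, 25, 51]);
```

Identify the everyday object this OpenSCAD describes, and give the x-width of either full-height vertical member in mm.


A picture frame. The border width is 51 mm.

Four thin pieces enclosing a rectangular opening — a picture frame. The two full-height stiles are 787 mm tall; the top rail sits at z = 736 and is 51 mm tall, so the border above the opening is 787 − 736 = 51 mm, matching the stile x-width.


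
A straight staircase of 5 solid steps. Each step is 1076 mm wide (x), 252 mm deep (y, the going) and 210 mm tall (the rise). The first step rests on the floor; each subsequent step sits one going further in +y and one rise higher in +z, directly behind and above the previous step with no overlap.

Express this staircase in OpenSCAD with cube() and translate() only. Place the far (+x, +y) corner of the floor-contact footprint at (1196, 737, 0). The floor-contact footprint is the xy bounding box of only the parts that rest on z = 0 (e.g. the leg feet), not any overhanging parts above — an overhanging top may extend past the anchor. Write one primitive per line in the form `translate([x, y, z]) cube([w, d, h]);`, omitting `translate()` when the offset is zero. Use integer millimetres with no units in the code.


translate([120, 485, 0]) cube([1076, 252, 210]);
translate([120, 737, 210]) cube([1076, 252, 210]);
translate([120, 989, 420]) cube([1076, 252, 210]);
translate([120, 1241, 630]) cube([1076, 252, 210]);
translate([120, 1493, 840]) cube([1076, 252, 210]);


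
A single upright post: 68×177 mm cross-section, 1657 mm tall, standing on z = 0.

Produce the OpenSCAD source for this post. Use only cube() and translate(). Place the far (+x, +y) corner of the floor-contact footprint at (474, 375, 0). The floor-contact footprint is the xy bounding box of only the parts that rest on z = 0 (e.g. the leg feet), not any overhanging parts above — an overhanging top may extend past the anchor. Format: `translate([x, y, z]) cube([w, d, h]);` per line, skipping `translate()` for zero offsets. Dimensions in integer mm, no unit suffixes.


translate([406, 198, 0]) cube([68, 177, 1657]);


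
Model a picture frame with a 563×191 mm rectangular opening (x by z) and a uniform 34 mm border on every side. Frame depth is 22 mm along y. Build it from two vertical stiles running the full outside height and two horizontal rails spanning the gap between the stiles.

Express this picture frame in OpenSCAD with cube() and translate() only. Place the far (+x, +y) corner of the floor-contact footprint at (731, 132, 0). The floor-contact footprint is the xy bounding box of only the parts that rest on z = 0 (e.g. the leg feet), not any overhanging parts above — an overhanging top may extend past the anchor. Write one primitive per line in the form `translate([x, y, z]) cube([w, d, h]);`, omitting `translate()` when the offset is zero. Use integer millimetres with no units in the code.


translate([100, 110, 0]) cube([34, 22, 259]);
translate([697, 110, 0]) cube([34, 22, 259]);
translate([134, 110, 0]) cube([563, 22, 34]);
translate([134, 110, 225]) cube([563, 22, 34]);


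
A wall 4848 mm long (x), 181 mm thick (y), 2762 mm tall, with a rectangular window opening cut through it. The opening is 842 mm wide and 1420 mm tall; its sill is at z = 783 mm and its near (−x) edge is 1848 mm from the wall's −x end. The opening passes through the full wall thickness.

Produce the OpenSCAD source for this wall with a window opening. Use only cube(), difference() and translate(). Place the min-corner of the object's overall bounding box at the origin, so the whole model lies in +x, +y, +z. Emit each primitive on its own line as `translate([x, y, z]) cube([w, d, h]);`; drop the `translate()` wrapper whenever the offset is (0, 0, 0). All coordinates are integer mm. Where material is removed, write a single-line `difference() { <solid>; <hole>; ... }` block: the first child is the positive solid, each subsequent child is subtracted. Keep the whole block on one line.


difference() { cube([4848, 181, 2762]); translate([1848, 0, 783]) cube([842, 181, 1420]); }


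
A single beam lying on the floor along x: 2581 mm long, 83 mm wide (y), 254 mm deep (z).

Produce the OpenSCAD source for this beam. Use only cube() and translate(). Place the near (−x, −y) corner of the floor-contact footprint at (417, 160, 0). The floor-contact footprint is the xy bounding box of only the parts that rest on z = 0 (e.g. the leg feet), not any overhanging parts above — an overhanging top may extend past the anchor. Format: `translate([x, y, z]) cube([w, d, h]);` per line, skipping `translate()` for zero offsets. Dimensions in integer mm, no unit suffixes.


translate([417, 160, 0]) cube([2581, 83, 254]);


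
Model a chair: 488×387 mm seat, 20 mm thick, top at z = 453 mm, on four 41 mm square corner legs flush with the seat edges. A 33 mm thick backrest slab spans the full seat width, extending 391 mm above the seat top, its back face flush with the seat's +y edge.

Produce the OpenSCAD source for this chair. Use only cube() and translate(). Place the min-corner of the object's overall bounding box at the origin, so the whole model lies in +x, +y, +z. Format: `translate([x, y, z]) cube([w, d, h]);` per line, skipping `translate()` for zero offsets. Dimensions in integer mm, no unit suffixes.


translate([0, 0, 433]) cube([488, 387, 20]);
cube([41, 41, 433]);
translate([447, 0, 0]) cube([41, 41, 433]);
translate([0, 346, 0]) cube([41, 41, 433]);
translate([447, 346, 0]) cube([41, 41, 433]);
translate([0, 354, 453]) cube([488, 33, 391]);


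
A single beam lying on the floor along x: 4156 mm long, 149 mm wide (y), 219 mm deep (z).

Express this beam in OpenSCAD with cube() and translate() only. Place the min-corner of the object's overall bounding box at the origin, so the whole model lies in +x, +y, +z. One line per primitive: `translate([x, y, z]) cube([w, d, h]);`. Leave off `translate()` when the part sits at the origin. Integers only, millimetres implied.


cube([4156, 149, 219]);


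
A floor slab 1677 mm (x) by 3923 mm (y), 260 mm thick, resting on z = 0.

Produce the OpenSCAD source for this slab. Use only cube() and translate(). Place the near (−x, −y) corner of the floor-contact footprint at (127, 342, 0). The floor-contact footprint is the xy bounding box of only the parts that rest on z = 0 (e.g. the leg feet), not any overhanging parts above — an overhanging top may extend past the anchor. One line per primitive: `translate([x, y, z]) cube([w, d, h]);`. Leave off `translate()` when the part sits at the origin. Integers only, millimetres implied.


translate([127, 342, 0]) cube([1677, 3923, 260]);


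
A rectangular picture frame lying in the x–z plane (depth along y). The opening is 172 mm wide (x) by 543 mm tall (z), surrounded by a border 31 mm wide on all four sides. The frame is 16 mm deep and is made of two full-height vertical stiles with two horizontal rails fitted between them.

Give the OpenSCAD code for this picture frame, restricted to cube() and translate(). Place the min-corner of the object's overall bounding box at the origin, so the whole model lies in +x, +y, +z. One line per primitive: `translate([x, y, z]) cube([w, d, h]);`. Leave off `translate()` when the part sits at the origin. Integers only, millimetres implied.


cube([31, 16, 605]);
translate([203, 0, 0]) cube([31, 16, 605]);
translate([31, 0, 0]) cube([172, 16, 31]);
translate([31, 0, 574]) cube([172, 16, 31]);


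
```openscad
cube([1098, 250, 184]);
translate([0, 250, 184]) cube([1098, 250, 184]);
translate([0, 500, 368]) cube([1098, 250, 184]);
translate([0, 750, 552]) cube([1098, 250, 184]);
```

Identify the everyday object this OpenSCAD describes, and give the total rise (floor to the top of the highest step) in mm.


A staircase. The total rise is 736 mm.

4 identical blocks, each offset up and back from the previous — a staircase. Each step is 184 mm tall and there are 4 of them, so the total rise is 4 × 184 = 736 mm.


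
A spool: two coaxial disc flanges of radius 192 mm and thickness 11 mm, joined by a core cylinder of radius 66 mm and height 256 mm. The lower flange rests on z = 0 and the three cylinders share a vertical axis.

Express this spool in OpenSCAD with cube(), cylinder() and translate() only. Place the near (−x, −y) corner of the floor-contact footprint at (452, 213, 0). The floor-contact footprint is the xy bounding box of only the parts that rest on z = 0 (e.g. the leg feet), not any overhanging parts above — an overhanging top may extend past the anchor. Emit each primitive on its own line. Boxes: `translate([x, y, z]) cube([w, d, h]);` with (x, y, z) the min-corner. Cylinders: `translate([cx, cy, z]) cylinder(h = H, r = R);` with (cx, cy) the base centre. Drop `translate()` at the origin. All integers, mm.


translate([644, 405, 0]) cylinder(h = 11, r = 192);
translate([644, 405, 11]) cylinder(h = 256, r = 66);
translate([644, 405, 267]) cylinder(h = 11, r = 192);


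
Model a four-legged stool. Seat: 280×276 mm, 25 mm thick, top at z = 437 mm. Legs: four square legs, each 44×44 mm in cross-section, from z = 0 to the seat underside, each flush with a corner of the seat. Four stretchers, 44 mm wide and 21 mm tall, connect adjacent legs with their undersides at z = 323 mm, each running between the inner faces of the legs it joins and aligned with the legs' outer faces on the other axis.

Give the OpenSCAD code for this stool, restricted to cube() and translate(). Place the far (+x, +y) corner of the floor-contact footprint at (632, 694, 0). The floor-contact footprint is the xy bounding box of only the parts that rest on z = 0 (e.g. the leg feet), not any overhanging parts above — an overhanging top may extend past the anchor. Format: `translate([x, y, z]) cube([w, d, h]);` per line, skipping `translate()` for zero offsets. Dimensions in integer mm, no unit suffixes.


translate([352, 418, 412]) cube([280, 276, 25]);
translate([352, 418, 0]) cube([44, 44, 412]);
translate([588, 418, 0]) cube([44, 44, 412]);
translate([352, 650, 0]) cube([44, 44, 412]);
translate([588, 650, 0]) cube([44, 44, 412]);
translate([396, 418, 323]) cube([192, 44, 21]);
translate([396, 650, 323]) cube([192, 44, 21]);
translate([352, 462, 323]) cube([44, 188, 21]);
translate([588, 462, 323]) cube([44, 188, 21]);


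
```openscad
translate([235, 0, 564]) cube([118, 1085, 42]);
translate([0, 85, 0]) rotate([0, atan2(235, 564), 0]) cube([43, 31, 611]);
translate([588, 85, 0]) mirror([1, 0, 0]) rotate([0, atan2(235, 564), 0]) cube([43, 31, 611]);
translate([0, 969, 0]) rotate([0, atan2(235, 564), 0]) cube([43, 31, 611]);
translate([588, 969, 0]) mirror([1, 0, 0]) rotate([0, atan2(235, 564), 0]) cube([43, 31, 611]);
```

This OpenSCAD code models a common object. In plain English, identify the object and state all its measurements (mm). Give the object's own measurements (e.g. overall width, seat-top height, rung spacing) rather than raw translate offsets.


A sawhorse. A 118×1085×42 mm beam (x, y, z) sits on two A-frame leg pairs. Each pair is two raked legs of 43×31 mm section (31 mm along y) splaying symmetrically in x. Each leg rises 564 mm vertically over 235 mm of horizontal reach and is 611 mm long along its own axis. Every leg's outer bottom edge rests on the floor and its outer top edge meets a bottom edge of the beam — the left legs (tilting toward +x) meet the beam's −x bottom edge, the right legs (their mirror images, tilting toward −x) meet its +x bottom edge — so the leg tops tuck under the beam, the beam's underside is 564 mm above the floor, and the feet are 588 mm apart outside-to-outside with the beam centred between them. The two leg pairs are set in 85 mm from either end of the beam.


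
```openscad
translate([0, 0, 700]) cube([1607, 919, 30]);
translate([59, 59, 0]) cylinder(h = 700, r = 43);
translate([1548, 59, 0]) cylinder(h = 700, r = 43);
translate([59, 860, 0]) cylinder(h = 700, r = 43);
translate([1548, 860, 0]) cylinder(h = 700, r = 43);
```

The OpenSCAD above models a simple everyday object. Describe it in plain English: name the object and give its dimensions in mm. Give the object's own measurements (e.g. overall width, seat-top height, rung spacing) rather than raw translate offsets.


A table: top 1607 mm (x) × 919 mm (y), 30 mm thick, upper face at z = 730 mm, on four round legs of 86 mm diameter, each leg's bounding box inset 16 mm from the nearest pair of top edges from z = 0 to the bottom of the top.


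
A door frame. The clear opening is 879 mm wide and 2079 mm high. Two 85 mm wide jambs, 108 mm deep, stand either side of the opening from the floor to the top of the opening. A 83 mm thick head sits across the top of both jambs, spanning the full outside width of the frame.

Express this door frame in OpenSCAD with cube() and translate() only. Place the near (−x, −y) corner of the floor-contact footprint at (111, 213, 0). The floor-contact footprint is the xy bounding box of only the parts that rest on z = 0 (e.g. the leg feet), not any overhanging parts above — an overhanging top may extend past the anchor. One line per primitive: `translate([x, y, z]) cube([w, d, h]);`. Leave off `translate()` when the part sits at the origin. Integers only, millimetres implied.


translate([111, 213, 0]) cube([85, 108, 2079]);
translate([1075, 213, 0]) cube([85, 108, 2079]);
translate([111, 213, 2079]) cube([1049, 108, 83]);


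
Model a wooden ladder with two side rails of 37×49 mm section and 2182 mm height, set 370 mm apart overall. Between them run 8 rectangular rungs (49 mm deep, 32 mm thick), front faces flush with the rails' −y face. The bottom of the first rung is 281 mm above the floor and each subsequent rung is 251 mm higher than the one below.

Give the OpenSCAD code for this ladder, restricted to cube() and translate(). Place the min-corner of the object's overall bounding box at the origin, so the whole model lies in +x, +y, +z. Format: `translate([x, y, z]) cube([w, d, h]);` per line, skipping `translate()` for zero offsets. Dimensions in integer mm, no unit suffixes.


cube([37, 49, 2182]);
translate([333, 0, 0]) cube([37, 49, 2182]);
translate([37, 0, 281]) cube([296, 49, 32]);
translate([37, 0, 532]) cube([296, 49, 32]);
translate([37, 0, 783]) cube([296, 49, 32]);
translate([37, 0, 1034]) cube([296, 49, 32]);
translate([37, 0, 1285]) cube([296, 49, 32]);
translate([37, 0, 1536]) cube([296, 49, 32]);
translate([37, 0, 1787]) cube([296, 49, 32]);
translate([37, 0, 2038]) cube([296, 49, 32]);


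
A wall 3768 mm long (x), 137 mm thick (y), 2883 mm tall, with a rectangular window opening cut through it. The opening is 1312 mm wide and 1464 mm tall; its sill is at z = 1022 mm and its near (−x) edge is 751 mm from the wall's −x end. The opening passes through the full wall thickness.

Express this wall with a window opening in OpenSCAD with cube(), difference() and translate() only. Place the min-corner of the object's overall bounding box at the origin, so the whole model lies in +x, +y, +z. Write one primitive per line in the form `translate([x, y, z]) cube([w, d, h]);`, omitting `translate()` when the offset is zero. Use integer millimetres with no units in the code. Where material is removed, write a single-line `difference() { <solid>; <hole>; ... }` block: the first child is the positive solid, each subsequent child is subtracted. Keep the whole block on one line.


difference() { cube([3768, 137, 2883]); translate([751, 0, 1022]) cube([1312, 137, 1464]); }


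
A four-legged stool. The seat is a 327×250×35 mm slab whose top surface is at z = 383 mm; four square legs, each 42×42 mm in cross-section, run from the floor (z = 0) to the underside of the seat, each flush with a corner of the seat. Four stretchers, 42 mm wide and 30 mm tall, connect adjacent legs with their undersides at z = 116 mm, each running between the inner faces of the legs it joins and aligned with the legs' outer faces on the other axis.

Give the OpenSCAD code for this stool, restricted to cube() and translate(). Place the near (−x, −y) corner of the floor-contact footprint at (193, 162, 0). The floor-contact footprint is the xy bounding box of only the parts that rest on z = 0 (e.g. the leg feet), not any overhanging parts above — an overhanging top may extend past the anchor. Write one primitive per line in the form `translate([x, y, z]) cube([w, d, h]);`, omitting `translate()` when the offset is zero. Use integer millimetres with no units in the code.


translate([193, 162, 348]) cube([327, 250, 35]);
translate([193, 162, 0]) cube([42, 42, 348]);
translate([478, 162, 0]) cube([42, 42, 348]);
translate([193, 370, 0]) cube([42, 42, 348]);
translate([478, 370, 0]) cube([42, 42, 348]);
translate([235, 162, 116]) cube([243, 42, 30]);
translate([235, 370, 116]) cube([243, 42, 30]);
translate([193, 204, 116]) cube([42, 166, 30]);
translate([478, 204, 116]) cube([42, 166, 30]);


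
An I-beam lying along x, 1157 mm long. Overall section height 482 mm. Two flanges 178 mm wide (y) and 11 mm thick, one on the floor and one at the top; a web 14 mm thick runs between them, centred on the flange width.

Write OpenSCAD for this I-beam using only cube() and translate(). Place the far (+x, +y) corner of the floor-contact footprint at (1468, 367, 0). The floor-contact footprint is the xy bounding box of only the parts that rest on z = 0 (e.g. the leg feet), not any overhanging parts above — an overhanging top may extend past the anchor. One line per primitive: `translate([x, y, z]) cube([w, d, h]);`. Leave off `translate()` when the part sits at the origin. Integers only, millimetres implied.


translate([311, 189, 0]) cube([1157, 178, 11]);
translate([311, 271, 11]) cube([1157, 14, 460]);
translate([311, 189, 471]) cube([1157, 178, 11]);


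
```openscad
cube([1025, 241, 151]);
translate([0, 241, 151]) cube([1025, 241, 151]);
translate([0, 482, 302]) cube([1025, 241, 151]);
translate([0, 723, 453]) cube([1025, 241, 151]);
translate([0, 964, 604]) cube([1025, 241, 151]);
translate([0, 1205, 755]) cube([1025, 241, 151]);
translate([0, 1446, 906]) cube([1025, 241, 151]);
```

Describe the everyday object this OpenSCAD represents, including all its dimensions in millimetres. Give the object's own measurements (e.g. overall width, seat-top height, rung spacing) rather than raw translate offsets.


A straight staircase of 7 solid steps. Each step is 1025 mm wide (x), 241 mm deep (y, the going) and 151 mm tall (the rise). The first step rests on the floor; each subsequent step sits one going further in +y and one rise higher in +z, directly behind and above the previous step with no overlap.


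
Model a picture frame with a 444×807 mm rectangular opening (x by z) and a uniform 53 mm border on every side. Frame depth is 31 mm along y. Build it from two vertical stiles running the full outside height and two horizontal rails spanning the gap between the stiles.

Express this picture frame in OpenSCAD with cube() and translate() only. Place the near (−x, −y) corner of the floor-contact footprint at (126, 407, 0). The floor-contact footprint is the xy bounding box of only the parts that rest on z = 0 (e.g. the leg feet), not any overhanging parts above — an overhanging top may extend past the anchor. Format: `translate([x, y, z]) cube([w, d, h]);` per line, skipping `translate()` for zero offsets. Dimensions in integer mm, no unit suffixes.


translate([126, 407, 0]) cube([53, 31, 913]);
translate([623, 407, 0]) cube([53, 31, 913]);
translate([179, 407, 0]) cube([444, 31, 53]);
translate([179, 407, 860]) cube([444, 31, 53]);


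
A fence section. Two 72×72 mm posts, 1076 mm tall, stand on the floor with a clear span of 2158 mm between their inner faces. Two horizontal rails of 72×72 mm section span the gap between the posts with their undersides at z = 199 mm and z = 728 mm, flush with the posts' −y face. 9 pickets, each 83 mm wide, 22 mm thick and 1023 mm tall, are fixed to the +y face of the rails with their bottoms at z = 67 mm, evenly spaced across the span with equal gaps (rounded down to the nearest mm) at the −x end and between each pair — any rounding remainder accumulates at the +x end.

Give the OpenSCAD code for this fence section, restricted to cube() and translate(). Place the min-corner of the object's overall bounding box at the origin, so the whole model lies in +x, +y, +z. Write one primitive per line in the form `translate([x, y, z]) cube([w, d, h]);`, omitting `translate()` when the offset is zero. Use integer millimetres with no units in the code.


cube([72, 72, 1076]);
translate([2230, 0, 0]) cube([72, 72, 1076]);
translate([72, 0, 199]) cube([2158, 72, 72]);
translate([72, 0, 728]) cube([2158, 72, 72]);
translate([213, 72, 67]) cube([83, 22, 1023]);
translate([437, 72, 67]) cube([83, 22, 1023]);
translate([661, 72, 67]) cube([83, 22, 1023]);
translate([885, 72, 67]) cube([83, 22, 1023]);
translate([1109, 72, 67]) cube([83, 22, 1023]);
translate([1333, 72, 67]) cube([83, 22, 1023]);
translate([1557, 72, 67]) cube([83, 22, 1023]);
translate([1781, 72, 67]) cube([83, 22, 1023]);
translate([2005, 72, 67]) cube([83, 22, 1023]);


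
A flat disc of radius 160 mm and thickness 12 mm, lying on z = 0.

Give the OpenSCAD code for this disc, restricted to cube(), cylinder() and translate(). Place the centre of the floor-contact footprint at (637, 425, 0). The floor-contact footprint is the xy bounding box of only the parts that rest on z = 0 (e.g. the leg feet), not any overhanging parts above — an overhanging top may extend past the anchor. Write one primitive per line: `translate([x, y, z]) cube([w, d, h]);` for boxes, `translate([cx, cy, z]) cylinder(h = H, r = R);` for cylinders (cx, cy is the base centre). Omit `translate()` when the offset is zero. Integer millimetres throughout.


translate([637, 425, 0]) cylinder(h = 12, r = 160);


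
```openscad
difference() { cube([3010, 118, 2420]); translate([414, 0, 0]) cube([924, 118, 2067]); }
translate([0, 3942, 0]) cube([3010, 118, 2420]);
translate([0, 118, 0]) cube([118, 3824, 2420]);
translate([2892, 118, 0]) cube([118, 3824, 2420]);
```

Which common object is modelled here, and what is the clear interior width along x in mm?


A single room. The interior width is 2774 mm.

Four walls enclosing a rectangle with a door in the front wall — a room. Outside width 3010 minus two 118 mm walls gives 2774 mm.


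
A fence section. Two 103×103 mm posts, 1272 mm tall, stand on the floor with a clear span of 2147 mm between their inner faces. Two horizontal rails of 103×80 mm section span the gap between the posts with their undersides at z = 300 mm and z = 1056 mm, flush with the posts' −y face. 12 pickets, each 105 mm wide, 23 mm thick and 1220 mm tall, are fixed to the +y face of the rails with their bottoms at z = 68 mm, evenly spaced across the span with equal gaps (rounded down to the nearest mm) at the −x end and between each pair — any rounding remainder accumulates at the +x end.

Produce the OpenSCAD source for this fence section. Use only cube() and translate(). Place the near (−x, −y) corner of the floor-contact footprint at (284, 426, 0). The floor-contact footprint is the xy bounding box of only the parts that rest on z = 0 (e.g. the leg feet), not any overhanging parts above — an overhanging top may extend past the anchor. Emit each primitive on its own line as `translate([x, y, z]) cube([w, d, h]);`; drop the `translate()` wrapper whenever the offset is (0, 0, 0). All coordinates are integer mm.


translate([284, 426, 0]) cube([103, 103, 1272]);
translate([2534, 426, 0]) cube([103, 103, 1272]);
translate([387, 426, 300]) cube([2147, 103, 80]);
translate([387, 426, 1056]) cube([2147, 103, 80]);
translate([455, 529, 68]) cube([105, 23, 1220]);
translate([628, 529, 68]) cube([105, 23, 1220]);
translate([801, 529, 68]) cube([105, 23, 1220]);
translate([974, 529, 68]) cube([105, 23, 1220]);
translate([1147, 529, 68]) cube([105, 23, 1220]);
translate([1320, 529, 68]) cube([105, 23, 1220]);
translate([1493, 529, 68]) cube([105, 23, 1220]);
translate([1666, 529, 68]) cube([105, 23, 1220]);
translate([1839, 529, 68]) cube([105, 23, 1220]);
translate([2012, 529, 68]) cube([105, 23, 1220]);
translate([2185, 529, 68]) cube([105, 23, 1220]);
translate([2358, 529, 68]) cube([105, 23, 1220]);


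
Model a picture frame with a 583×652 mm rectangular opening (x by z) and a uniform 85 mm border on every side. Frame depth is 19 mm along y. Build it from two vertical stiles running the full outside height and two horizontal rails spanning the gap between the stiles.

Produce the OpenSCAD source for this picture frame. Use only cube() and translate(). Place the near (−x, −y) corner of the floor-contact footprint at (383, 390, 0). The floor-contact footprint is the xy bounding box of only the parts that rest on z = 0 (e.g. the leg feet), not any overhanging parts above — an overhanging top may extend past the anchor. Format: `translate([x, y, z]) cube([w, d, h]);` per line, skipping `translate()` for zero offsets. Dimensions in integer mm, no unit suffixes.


translate([383, 390, 0]) cube([85, 19, 822]);
translate([1051, 390, 0]) cube([85, 19, 822]);
translate([468, 390, 0]) cube([583, 19, 85]);
translate([468, 390, 737]) cube([583, 19, 85]);


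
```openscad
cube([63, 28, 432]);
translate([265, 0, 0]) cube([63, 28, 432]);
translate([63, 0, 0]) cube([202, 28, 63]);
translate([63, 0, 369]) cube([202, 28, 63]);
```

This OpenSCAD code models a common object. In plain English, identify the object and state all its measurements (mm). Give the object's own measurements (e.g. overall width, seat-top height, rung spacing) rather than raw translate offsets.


A rectangular picture frame lying in the x–z plane (depth along y). The opening is 202 mm wide (x) by 306 mm tall (z), surrounded by a border 63 mm wide on all four sides. The frame is 28 mm deep and is made of two full-height vertical stiles with two horizontal rails fitted between them.


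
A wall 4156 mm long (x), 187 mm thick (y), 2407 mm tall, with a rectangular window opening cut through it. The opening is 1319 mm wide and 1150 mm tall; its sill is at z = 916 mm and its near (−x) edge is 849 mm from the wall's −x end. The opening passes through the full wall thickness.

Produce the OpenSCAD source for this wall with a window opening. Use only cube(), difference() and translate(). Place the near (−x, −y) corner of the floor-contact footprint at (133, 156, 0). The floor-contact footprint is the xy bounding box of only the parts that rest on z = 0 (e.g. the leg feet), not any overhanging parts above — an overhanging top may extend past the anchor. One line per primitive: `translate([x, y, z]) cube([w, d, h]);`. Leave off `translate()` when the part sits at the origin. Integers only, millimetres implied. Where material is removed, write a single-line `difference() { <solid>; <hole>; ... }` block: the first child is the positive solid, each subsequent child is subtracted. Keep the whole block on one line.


difference() { translate([133, 156, 0]) cube([4156, 187, 2407]); translate([982, 156, 916]) cube([1319, 187, 1150]); }
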